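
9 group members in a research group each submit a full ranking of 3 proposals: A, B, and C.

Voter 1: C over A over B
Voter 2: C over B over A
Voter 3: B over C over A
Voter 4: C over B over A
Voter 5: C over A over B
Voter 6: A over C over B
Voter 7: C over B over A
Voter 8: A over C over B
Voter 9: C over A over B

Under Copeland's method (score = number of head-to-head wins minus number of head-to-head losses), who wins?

C

Pairwise results:
  A vs B: A wins 5–4.
  A vs C: C wins 7–2.
  B vs C: C wins 8–1.
Copeland scores (wins − losses):
  A: 1 − 1 = 0
  B: 0 − 2 = -2
  C: 2 − 0 = 2
C has the best Copeland score.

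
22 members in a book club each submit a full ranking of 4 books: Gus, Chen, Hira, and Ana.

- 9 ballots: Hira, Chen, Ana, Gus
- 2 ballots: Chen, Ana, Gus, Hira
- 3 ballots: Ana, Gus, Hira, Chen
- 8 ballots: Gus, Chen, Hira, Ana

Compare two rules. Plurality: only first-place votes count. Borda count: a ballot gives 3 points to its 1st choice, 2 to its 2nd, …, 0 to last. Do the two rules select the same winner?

Plurality first-place counts: Gus 8, Chen 2, Hira 9, Ana 3 → Hira.
Borda totals: Gus 32, Chen 40, Hira 38, Ana 22 → Chen.
The two rules disagree: plurality picks Hira, Borda picks Chen.

No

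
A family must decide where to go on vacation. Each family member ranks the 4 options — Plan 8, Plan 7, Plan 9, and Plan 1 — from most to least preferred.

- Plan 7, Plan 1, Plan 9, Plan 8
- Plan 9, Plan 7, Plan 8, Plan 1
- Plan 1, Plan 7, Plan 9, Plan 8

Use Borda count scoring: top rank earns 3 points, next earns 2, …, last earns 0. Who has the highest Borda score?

Plan 7

Borda scores:
  Plan 8: 0 + 1 + 0 = 1
  Plan 7: 3 + 2 + 2 = 7
  Plan 9: 1 + 3 + 1 = 5
  Plan 1: 2 + 0 + 3 = 5
Plan 7 has the highest total.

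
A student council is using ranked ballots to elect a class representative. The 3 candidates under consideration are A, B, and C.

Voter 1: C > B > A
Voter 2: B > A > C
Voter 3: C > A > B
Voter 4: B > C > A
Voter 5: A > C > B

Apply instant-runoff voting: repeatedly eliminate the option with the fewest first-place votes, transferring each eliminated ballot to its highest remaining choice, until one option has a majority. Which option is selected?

Round 1: B 2, C 2, A 1. A has the fewest and is eliminated.
Round 2: C 3, B 2. C has a majority.

C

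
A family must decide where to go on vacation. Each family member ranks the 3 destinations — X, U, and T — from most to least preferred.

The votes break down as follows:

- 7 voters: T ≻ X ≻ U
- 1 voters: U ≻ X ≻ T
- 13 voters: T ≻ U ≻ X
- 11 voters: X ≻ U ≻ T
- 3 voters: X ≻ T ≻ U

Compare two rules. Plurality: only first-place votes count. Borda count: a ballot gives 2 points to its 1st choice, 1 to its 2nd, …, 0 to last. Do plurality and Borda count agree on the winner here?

Yes

Plurality first-place counts: X 14, U 1, T 20 → T.
Borda totals: X 36, U 26, T 43 → T.
The two rules agree on T.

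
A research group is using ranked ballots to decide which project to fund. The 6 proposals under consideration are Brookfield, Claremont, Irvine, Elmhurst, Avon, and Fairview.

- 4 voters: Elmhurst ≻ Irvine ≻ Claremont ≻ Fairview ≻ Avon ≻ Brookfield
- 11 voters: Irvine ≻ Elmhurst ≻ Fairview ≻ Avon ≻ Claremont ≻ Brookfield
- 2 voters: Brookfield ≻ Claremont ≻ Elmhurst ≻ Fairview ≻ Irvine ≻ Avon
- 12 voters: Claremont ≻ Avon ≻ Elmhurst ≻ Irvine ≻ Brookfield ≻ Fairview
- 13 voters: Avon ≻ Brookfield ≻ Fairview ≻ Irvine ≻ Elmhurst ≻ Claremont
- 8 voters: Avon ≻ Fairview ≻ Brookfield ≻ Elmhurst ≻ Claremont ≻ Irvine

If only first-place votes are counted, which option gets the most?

Avon

First-place vote totals:
  Brookfield: 2
  Claremont: 12
  Irvine: 11
  Elmhurst: 4
  Avon: 21
  Fairview: 0
Avon has the most first-place votes.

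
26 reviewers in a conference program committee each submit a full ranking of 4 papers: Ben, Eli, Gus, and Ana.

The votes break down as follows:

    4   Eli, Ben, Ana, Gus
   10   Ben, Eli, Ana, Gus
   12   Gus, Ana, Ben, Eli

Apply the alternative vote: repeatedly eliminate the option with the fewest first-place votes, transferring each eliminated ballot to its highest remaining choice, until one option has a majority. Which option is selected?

Ben

Round 1: Gus 12, Ben 10, Eli 4, Ana 0. Ana has the fewest and is eliminated.
Round 2: Gus 12, Ben 10, Eli 4. Eli has the fewest and is eliminated.
Round 3: Ben 14, Gus 12. Ben has a majority.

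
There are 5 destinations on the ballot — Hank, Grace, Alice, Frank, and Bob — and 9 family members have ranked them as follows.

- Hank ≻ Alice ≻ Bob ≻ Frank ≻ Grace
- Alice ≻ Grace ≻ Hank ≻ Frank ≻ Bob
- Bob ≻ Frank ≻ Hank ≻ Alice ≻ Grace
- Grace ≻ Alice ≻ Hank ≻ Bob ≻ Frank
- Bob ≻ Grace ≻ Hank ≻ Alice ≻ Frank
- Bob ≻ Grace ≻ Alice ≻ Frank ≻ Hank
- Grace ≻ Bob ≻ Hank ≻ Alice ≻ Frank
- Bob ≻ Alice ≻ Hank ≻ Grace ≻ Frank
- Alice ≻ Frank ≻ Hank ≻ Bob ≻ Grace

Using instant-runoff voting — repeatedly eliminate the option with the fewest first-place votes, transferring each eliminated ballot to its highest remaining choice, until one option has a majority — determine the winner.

Bob

Round 1: Bob 4, Grace 2, Alice 2, Hank 1, Frank 0. Frank has the fewest and is eliminated.
Round 2: Bob 4, Grace 2, Alice 2, Hank 1. Hank has the fewest and is eliminated.
Round 3: Bob 4, Alice 3, Grace 2. Grace has the fewest and is eliminated.
Round 4: Bob 5, Alice 4. Bob has a majority.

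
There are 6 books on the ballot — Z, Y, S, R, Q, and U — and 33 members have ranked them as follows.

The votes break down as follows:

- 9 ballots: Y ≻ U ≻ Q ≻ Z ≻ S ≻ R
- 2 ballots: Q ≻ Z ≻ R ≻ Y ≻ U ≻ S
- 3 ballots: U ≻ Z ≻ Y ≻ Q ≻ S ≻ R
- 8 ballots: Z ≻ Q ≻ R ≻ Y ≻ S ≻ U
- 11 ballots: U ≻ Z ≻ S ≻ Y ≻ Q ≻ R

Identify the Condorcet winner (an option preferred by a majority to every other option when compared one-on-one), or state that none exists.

Head-to-head results (33 voters total):
Z vs Y: Z wins 24–9.
Z vs S: Z wins 33–0.
Z vs R: Z wins 33–0.
Z vs Q: Z wins 22–11.
Z vs U: U wins 23–10.
Y vs S: Y wins 22–11.
Y vs R: Y wins 23–10.
Y vs Q: Y wins 23–10.
Y vs U: Y wins 19–14.
S vs R: S wins 23–10.
S vs Q: Q wins 22–11.
S vs U: U wins 25–8.
R vs Q: Q wins 33–0.
R vs U: U wins 23–10.
Q vs U: U wins 23–10.
No candidate beats all others: Z beats Y beats U beats Z, a majority cycle.

There is no Condorcet winner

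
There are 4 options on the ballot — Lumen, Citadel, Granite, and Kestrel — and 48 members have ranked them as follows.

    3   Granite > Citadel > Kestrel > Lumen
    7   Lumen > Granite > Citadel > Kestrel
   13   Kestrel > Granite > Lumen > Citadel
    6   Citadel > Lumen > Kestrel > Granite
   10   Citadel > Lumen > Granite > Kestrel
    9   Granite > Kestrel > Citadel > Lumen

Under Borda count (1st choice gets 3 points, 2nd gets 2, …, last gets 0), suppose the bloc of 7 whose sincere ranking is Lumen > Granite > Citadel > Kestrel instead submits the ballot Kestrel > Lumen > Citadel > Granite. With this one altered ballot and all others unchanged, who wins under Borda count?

Kestrel

Borda totals with the altered ballot: Lumen 59, Citadel 70, Granite 72, Kestrel 87.
The switch changes the winner from Granite to Kestrel.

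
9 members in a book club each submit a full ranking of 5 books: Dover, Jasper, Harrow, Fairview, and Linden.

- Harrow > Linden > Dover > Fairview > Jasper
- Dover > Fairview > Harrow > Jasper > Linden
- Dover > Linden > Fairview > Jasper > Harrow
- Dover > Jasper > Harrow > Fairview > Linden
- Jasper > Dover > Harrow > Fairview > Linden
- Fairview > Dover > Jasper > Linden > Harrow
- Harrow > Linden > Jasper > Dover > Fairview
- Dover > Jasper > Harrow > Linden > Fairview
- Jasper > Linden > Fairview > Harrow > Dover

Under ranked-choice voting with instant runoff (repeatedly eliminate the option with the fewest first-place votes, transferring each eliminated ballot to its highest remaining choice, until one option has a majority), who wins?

Dover

Round 1: Dover 4, Jasper 2, Harrow 2, Fairview 1, Linden 0. Linden has the fewest and is eliminated.
Round 2: Dover 4, Jasper 2, Harrow 2, Fairview 1. Fairview has the fewest and is eliminated.
Round 3: Dover 5, Jasper 2, Harrow 2. Dover has a majority.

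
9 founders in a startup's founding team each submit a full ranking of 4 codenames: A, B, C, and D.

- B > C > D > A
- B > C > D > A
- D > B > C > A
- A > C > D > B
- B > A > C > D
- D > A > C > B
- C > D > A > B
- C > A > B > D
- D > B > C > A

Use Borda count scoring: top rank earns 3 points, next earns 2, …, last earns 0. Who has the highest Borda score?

C

Borda scores:
  A: 0 + 0 + 0 + 3 + 2 + 2 + 1 + 2 + 0 = 10
  B: 3 + 3 + 2 + 0 + 3 + 0 + 0 + 1 + 2 = 14
  C: 2 + 2 + 1 + 2 + 1 + 1 + 3 + 3 + 1 = 16
  D: 1 + 1 + 3 + 1 + 0 + 3 + 2 + 0 + 3 = 14
C has the highest total.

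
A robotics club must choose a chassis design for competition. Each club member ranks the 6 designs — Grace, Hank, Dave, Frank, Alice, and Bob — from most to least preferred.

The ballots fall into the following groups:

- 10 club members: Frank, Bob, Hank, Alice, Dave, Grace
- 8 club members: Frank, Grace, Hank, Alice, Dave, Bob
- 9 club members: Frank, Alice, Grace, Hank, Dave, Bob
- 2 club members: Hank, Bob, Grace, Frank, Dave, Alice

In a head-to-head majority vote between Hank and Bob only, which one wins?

Ballots ranking Hank above Bob: 8+9+2 = 19.
Ballots ranking Bob above Hank: 10.
Hank wins the head-to-head, 19–10.

Hank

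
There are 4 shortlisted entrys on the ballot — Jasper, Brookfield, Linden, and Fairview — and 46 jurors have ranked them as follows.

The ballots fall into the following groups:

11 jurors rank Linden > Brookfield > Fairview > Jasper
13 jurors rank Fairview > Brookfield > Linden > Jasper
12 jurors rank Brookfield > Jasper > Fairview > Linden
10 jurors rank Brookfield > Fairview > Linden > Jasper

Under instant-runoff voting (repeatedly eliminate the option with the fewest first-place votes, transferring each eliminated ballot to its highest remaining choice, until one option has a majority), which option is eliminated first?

Jasper

Round 1: Brookfield 22, Fairview 13, Linden 11, Jasper 0. Jasper has the fewest and is eliminated.
Round 2: Brookfield 22, Fairview 13, Linden 11. Linden has the fewest and is eliminated.
Round 3: Brookfield 33, Fairview 13. Brookfield has a majority.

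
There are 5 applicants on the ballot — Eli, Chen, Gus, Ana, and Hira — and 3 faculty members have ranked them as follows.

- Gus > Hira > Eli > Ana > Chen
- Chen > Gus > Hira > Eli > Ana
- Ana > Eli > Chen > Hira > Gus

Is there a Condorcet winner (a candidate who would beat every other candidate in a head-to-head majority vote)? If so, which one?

None — there is no Condorcet winner

Head-to-head results (3 voters total):
Eli vs Chen: Eli wins 2–1.
Eli vs Gus: Gus wins 2–1.
Eli vs Ana: Eli wins 2–1.
Eli vs Hira: Hira wins 2–1.
Chen vs Gus: Chen wins 2–1.
Chen vs Ana: Ana wins 2–1.
Chen vs Hira: Chen wins 2–1.
Gus vs Ana: Gus wins 2–1.
Gus vs Hira: Gus wins 2–1.
Ana vs Hira: Hira wins 2–1.
No candidate beats all others: Eli beats Chen beats Gus beats Eli, a majority cycle.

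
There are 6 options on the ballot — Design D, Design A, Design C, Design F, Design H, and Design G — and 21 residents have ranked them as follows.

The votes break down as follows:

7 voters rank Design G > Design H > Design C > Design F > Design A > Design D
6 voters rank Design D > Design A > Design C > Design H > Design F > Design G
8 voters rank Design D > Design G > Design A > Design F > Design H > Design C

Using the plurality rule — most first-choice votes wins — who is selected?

First-place vote totals:
  Design D: 14
  Design A: 0
  Design C: 0
  Design F: 0
  Design H: 0
  Design G: 7
Design D has the most first-place votes.

Design D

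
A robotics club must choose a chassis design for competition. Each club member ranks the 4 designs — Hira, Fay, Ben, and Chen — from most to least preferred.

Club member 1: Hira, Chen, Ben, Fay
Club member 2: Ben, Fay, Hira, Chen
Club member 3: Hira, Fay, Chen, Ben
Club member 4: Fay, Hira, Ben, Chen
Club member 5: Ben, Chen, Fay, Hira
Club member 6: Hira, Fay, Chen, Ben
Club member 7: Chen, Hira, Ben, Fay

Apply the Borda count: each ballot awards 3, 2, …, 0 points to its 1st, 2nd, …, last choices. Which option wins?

Hira

Borda scores:
  Hira: 3 + 1 + 3 + 2 + 0 + 3 + 2 = 14
  Fay: 0 + 2 + 2 + 3 + 1 + 2 + 0 = 10
  Ben: 1 + 3 + 0 + 1 + 3 + 0 + 1 = 9
  Chen: 2 + 0 + 1 + 0 + 2 + 1 + 3 = 9
Hira has the highest total.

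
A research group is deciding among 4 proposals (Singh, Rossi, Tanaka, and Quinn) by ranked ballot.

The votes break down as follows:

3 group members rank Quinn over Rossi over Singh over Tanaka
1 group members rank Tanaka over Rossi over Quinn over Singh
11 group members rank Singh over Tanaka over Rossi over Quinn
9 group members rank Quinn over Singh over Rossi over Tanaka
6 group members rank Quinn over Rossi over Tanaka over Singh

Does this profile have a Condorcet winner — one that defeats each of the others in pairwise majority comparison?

Yes

Head-to-head results (30 voters total):
Singh vs Rossi: Singh wins 20–10.
Singh vs Tanaka: Singh wins 23–7.
Singh vs Quinn: Quinn wins 19–11.
Rossi vs Tanaka: Rossi wins 18–12.
Rossi vs Quinn: Quinn wins 18–12.
Tanaka vs Quinn: Quinn wins 18–12.
Quinn beats each rival — Singh (19–11), Rossi (18–12), Tanaka (18–12) — so Quinn is the Condorcet winner.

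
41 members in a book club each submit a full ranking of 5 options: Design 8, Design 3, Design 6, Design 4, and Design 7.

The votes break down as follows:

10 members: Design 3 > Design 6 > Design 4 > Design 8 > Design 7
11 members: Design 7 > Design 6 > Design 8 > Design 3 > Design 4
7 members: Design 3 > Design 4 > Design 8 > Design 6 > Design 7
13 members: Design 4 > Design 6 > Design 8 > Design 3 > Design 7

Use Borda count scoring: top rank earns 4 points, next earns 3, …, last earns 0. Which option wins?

Design 6

Borda scores:
  Design 8: 10·1 + 11·2 + 7·2 + 13·2 = 72
  Design 3: 10·4 + 11·1 + 7·4 + 13·1 = 92
  Design 6: 10·3 + 11·3 + 7·1 + 13·3 = 109
  Design 4: 10·2 + 11·0 + 7·3 + 13·4 = 93
  Design 7: 10·0 + 11·4 + 7·0 + 13·0 = 44
Design 6 has the highest total.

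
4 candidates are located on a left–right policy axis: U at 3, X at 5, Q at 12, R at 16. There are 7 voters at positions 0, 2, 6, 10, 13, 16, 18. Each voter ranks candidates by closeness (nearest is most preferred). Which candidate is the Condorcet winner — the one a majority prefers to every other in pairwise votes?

With single-peaked preferences on a line, the Condorcet winner is the candidate closest to the median voter.
The median voter (position 10) is closest to Q at 12.
Check: Q vs R — voters closer to Q: 5 of 7.

Q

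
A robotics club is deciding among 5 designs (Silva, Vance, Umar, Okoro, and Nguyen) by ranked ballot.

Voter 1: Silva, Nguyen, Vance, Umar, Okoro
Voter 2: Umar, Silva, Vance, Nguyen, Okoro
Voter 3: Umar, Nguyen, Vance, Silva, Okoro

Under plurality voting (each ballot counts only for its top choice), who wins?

Umar

First-place vote totals:
  Silva: 1
  Vance: 0
  Umar: 2
  Okoro: 0
  Nguyen: 0
Umar has the most first-place votes.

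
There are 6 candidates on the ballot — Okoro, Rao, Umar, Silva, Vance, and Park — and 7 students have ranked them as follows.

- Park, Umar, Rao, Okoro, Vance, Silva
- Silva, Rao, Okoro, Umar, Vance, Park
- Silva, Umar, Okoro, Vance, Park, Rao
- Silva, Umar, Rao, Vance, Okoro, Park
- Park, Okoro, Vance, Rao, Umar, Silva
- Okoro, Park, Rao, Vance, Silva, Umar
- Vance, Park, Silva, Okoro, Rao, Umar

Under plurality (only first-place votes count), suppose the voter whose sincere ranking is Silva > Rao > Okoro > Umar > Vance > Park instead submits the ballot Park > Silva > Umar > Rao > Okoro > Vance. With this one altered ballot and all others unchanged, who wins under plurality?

First-place totals with the altered ballot: Okoro 1, Rao 0, Umar 0, Silva 2, Vance 1, Park 3.
The switch changes the winner from Silva to Park.

Park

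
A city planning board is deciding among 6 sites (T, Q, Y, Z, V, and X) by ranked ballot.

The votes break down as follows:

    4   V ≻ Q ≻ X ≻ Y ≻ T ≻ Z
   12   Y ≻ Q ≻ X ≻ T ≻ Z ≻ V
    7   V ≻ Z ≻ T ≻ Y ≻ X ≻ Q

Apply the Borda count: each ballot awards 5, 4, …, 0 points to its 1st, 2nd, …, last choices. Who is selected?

Borda scores:
  T: 4·1 + 12·2 + 7·3 = 49
  Q: 4·4 + 12·4 + 7·0 = 64
  Y: 4·2 + 12·5 + 7·2 = 82
  Z: 4·0 + 12·1 + 7·4 = 40
  V: 4·5 + 12·0 + 7·5 = 55
  X: 4·3 + 12·3 + 7·1 = 55
Y has the highest total.

Y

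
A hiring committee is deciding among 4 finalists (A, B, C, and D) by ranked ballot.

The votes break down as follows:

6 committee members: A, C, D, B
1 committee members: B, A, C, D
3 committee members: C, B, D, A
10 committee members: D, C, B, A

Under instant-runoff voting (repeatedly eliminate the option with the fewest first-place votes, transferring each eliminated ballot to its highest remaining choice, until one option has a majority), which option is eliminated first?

B

Round 1: D 10, A 6, C 3, B 1. B has the fewest and is eliminated.
Round 2: D 10, A 7, C 3. C has the fewest and is eliminated.
Round 3: D 13, A 7. D has a majority.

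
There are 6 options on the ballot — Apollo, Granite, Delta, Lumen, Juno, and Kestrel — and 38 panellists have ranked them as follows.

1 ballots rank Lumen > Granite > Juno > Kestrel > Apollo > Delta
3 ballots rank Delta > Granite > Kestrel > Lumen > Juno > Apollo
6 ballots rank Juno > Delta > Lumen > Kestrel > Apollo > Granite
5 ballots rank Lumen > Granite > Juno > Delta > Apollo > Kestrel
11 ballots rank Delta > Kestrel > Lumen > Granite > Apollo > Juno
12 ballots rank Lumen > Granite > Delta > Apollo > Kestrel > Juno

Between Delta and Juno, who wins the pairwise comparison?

Delta

Ballots ranking Delta above Juno: 3+11+12 = 26.
Ballots ranking Juno above Delta: 1+6+5 = 12.
Delta wins the head-to-head, 26–12.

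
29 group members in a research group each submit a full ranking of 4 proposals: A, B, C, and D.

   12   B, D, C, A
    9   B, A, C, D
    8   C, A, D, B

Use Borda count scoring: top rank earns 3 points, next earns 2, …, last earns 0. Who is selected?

B

Borda scores:
  A: 12·0 + 9·2 + 8·2 = 34
  B: 12·3 + 9·3 + 8·0 = 63
  C: 12·1 + 9·1 + 8·3 = 45
  D: 12·2 + 9·0 + 8·1 = 32
B has the highest total.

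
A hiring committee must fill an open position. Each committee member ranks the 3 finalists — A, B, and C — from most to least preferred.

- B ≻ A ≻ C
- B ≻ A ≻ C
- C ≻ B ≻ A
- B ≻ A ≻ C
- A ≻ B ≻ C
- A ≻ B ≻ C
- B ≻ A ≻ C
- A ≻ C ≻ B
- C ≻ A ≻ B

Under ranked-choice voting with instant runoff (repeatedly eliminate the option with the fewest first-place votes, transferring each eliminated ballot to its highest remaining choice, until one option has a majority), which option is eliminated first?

C

Round 1: B 4, A 3, C 2. C has the fewest and is eliminated.
Round 2: B 5, A 4. B has a majority.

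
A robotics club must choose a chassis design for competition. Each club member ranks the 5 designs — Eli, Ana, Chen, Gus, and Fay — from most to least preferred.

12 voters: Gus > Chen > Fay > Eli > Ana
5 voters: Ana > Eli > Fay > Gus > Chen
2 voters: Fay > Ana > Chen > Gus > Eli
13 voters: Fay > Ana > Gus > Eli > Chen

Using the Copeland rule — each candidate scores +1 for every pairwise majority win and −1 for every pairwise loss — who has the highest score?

Pairwise results:
  Eli vs Ana: Ana wins 20–12.
  Eli vs Chen: Eli wins 18–14.
  Eli vs Gus: Gus wins 27–5.
  Eli vs Fay: Fay wins 27–5.
  Ana vs Chen: Ana wins 20–12.
  Ana vs Gus: Ana wins 20–12.
  Ana vs Fay: Fay wins 27–5.
  Chen vs Gus: Gus wins 30–2.
  Chen vs Fay: Fay wins 20–12.
  Gus vs Fay: Fay wins 20–12.
Copeland scores (wins − losses):
  Eli: 1 − 3 = -2
  Ana: 3 − 1 = 2
  Chen: 0 − 4 = -4
  Gus: 2 − 2 = 0
  Fay: 4 − 0 = 4
Fay has the best Copeland score.

Fay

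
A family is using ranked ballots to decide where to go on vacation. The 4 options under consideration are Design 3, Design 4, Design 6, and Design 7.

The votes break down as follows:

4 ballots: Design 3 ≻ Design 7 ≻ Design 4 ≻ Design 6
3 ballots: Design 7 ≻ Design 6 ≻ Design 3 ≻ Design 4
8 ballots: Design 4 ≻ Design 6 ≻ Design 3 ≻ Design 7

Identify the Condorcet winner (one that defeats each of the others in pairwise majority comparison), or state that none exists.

Head-to-head results (15 voters total):
Design 3 vs Design 4: Design 4 wins 8–7.
Design 3 vs Design 6: Design 6 wins 11–4.
Design 3 vs Design 7: Design 3 wins 12–3.
Design 4 vs Design 6: Design 4 wins 12–3.
Design 4 vs Design 7: Design 4 wins 8–7.
Design 6 vs Design 7: Design 6 wins 8–7.
Design 4 beats each rival — Design 3 (8–7), Design 6 (12–3), Design 7 (8–7) — so Design 4 is the Condorcet winner.

Design 4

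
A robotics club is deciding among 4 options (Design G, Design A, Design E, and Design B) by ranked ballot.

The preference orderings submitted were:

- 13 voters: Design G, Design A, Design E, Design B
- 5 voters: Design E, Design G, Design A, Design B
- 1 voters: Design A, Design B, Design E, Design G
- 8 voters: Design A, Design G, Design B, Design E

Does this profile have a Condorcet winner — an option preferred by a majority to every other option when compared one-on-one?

Head-to-head results (27 voters total):
Design G vs Design A: Design G wins 18–9.
Design G vs Design E: Design G wins 21–6.
Design G vs Design B: Design G wins 26–1.
Design A vs Design E: Design A wins 22–5.
Design A vs Design B: Design A wins 27–0.
Design E vs Design B: Design E wins 18–9.
Design G beats each rival — Design A (18–9), Design E (21–6), Design B (26–1) — so Design G is the Condorcet winner.

Yes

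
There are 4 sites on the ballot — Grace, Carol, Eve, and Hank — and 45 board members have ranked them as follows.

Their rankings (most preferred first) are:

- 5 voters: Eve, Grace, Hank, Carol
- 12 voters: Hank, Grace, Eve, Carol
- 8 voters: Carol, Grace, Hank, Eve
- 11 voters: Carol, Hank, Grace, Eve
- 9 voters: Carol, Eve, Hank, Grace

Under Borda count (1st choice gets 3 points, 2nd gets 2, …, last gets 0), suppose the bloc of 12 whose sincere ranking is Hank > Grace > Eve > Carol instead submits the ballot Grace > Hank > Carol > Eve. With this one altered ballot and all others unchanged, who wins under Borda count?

Borda totals with the altered ballot: Grace 73, Carol 96, Eve 33, Hank 68.
The winner is unchanged: still Carol.

Carol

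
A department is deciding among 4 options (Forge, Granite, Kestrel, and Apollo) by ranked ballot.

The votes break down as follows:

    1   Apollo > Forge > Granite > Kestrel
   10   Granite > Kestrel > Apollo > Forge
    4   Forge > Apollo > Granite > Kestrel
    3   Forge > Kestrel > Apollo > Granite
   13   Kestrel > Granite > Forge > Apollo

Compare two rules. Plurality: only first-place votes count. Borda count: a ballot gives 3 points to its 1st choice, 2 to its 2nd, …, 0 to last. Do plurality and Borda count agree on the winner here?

Yes

Plurality first-place counts: Forge 7, Granite 10, Kestrel 13, Apollo 1 → Kestrel.
Borda totals: Forge 36, Granite 61, Kestrel 65, Apollo 24 → Kestrel.
The two rules agree on Kestrel.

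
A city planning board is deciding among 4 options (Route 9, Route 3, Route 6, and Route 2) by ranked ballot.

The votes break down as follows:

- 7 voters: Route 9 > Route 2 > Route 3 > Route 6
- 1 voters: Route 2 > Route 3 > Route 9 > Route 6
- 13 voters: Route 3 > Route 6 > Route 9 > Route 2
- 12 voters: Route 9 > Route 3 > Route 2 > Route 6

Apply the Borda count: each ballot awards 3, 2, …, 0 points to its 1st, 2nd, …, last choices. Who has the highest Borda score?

Borda scores:
  Route 9: 7·3 + 1 + 13·1 + 12·3 = 71
  Route 3: 7·1 + 2 + 13·3 + 12·2 = 72
  Route 6: 7·0 + 0 + 13·2 + 12·0 = 26
  Route 2: 7·2 + 3 + 13·0 + 12·1 = 29
Route 3 has the highest total.

Route 3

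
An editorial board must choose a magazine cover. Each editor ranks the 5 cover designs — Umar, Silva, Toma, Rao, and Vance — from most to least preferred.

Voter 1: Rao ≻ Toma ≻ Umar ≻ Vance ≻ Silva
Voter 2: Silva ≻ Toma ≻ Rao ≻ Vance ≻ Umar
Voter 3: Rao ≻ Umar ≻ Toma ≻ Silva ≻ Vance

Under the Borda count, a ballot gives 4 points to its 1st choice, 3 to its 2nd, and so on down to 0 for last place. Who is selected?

Borda scores:
  Umar: 2 + 0 + 3 = 5
  Silva: 0 + 4 + 1 = 5
  Toma: 3 + 3 + 2 = 8
  Rao: 4 + 2 + 4 = 10
  Vance: 1 + 1 + 0 = 2
Rao has the highest total.

Rao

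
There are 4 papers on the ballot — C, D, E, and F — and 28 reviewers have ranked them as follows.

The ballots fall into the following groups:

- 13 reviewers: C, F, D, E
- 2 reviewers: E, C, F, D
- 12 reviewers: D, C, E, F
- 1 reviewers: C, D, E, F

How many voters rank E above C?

Ballots ranking E above C: 2.
Ballots ranking C above E: 13+12+1 = 26.
So 2 of 28 voters prefer E to C.

2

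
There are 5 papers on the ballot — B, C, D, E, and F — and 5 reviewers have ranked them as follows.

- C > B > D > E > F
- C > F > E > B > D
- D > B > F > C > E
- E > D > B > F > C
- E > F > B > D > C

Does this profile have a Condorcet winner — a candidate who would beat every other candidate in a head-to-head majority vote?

No

Head-to-head results (5 voters total):
B vs C: B wins 3–2.
B vs D: B wins 3–2.
B vs E: E wins 3–2.
B vs F: B wins 3–2.
C vs D: D wins 3–2.
C vs E: C wins 3–2.
C vs F: F wins 3–2.
D vs E: E wins 3–2.
D vs F: D wins 3–2.
E vs F: E wins 3–2.
No candidate beats all others: B beats C beats E beats B, a majority cycle.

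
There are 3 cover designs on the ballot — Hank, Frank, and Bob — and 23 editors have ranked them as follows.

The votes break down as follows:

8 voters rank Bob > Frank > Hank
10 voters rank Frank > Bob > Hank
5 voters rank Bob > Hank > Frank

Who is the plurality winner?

First-place vote totals:
  Hank: 0
  Frank: 10
  Bob: 13
Bob has the most first-place votes.

Bob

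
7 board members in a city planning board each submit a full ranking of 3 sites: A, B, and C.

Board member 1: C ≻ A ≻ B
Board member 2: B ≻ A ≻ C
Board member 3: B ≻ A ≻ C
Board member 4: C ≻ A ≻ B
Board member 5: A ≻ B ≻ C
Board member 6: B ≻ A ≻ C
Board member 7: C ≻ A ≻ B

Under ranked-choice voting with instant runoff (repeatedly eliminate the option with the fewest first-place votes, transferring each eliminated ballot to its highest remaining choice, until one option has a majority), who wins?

B

Round 1: B 3, C 3, A 1. A has the fewest and is eliminated.
Round 2: B 4, C 3. B has a majority.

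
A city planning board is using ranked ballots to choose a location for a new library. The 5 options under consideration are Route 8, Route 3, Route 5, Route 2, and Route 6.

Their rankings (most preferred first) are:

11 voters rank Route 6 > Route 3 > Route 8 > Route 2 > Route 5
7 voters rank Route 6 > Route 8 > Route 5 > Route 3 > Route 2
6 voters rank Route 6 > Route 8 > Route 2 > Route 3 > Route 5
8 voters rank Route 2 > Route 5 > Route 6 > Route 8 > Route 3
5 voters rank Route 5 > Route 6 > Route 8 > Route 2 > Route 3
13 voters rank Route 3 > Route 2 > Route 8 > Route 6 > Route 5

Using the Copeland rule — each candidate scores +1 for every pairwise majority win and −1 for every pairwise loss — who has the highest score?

Pairwise results:
  Route 8 vs Route 3: Route 8 wins 26–24.
  Route 8 vs Route 5: Route 8 wins 37–13.
  Route 8 vs Route 2: Route 8 wins 29–21.
  Route 8 vs Route 6: Route 6 wins 37–13.
  Route 3 vs Route 5: Route 3 wins 30–20.
  Route 3 vs Route 2: Route 3 wins 31–19.
  Route 3 vs Route 6: Route 6 wins 37–13.
  Route 5 vs Route 2: Route 2 wins 38–12.
  Route 5 vs Route 6: Route 6 wins 37–13.
  Route 2 vs Route 6: Route 6 wins 29–21.
Copeland scores (wins − losses):
  Route 8: 3 − 1 = 2
  Route 3: 2 − 2 = 0
  Route 5: 0 − 4 = -4
  Route 2: 1 − 3 = -2
  Route 6: 4 − 0 = 4
Route 6 has the best Copeland score.

Route 6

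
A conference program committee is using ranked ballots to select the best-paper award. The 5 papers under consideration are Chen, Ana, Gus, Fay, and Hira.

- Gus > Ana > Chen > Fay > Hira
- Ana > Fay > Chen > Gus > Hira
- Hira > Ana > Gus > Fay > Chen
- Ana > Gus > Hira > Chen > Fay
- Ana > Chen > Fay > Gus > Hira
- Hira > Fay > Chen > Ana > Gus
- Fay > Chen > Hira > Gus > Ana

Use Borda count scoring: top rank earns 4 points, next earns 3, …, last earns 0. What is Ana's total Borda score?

Borda scores:
  Chen: 2 + 2 + 0 + 1 + 3 + 2 + 3 = 13
  Ana: 3 + 4 + 3 + 4 + 4 + 1 + 0 = 19
  Gus: 4 + 1 + 2 + 3 + 1 + 0 + 1 = 12
  Fay: 1 + 3 + 1 + 0 + 2 + 3 + 4 = 14
  Hira: 0 + 0 + 4 + 2 + 0 + 4 + 2 = 12

19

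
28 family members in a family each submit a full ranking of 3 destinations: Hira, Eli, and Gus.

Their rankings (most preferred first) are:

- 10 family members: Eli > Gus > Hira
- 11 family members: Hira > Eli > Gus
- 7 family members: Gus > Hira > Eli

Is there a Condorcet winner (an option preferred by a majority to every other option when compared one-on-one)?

No

Head-to-head results (28 voters total):
Hira vs Eli: Hira wins 18–10.
Hira vs Gus: Gus wins 17–11.
Eli vs Gus: Eli wins 21–7.
No candidate beats all others: Hira beats Eli beats Gus beats Hira, a majority cycle.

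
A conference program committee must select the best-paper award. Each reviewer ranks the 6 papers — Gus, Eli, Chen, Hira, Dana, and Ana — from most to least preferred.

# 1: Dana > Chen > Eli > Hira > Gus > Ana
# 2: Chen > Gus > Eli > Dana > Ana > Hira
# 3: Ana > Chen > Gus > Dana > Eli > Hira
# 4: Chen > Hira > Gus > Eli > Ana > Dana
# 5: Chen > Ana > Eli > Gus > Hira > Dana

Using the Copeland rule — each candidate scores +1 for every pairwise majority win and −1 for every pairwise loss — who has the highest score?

Chen

Pairwise results:
  Gus vs Eli: Gus wins 3–2.
  Gus vs Chen: Chen wins 5–0.
  Gus vs Hira: Gus wins 3–2.
  Gus vs Dana: Gus wins 4–1.
  Gus vs Ana: Gus wins 3–2.
  Eli vs Chen: Chen wins 5–0.
  Eli vs Hira: Eli wins 4–1.
  Eli vs Dana: Eli wins 3–2.
  Eli vs Ana: Eli wins 3–2.
  Chen vs Hira: Chen wins 5–0.
  Chen vs Dana: Chen wins 4–1.
  Chen vs Ana: Chen wins 4–1.
  Hira vs Dana: Dana wins 3–2.
  Hira vs Ana: Ana wins 3–2.
  Dana vs Ana: Ana wins 3–2.
Copeland scores (wins − losses):
  Gus: 4 − 1 = 3
  Eli: 3 − 2 = 1
  Chen: 5 − 0 = 5
  Hira: 0 − 5 = -5
  Dana: 1 − 4 = -3
  Ana: 2 − 3 = -1
Chen has the best Copeland score.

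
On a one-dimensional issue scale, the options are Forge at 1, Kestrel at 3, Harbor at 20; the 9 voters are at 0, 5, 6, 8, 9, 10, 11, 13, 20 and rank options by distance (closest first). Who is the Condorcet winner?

With single-peaked preferences on a line, the Condorcet winner is the candidate closest to the median voter.
The median voter (position 9) is closest to Kestrel at 3.
Check: Kestrel vs Forge — voters closer to Kestrel: 8 of 9.

Kestrel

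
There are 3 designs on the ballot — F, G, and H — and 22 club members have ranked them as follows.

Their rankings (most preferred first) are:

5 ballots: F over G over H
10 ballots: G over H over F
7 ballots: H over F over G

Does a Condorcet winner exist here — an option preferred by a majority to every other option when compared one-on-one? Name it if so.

Head-to-head results (22 voters total):
F vs G: F wins 12–10.
F vs H: H wins 17–5.
G vs H: G wins 15–7.
No candidate beats all others: F beats G beats H beats F, a majority cycle.

None — there is no Condorcet winner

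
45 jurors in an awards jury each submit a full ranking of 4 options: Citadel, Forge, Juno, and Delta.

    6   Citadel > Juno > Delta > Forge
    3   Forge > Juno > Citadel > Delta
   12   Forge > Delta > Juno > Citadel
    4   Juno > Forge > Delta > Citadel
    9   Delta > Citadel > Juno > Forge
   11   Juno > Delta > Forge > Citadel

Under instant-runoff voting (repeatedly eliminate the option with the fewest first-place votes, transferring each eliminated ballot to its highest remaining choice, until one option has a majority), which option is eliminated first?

Citadel

Round 1: Forge 15, Juno 15, Delta 9, Citadel 6. Citadel has the fewest and is eliminated.
Round 2: Juno 21, Forge 15, Delta 9. Delta has the fewest and is eliminated.
Round 3: Juno 30, Forge 15. Juno has a majority.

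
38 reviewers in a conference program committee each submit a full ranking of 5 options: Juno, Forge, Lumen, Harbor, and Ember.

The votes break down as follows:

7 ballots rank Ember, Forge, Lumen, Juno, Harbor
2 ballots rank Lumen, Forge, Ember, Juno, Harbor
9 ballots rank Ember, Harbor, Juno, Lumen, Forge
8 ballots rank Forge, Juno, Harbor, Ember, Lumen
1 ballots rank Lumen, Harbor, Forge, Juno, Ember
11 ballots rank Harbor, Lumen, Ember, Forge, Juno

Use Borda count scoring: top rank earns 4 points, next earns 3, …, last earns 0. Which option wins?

Ember

Borda scores:
  Juno: 7·1 + 2·1 + 9·2 + 8·3 + 1 + 11·0 = 52
  Forge: 7·3 + 2·3 + 9·0 + 8·4 + 2 + 11·1 = 72
  Lumen: 7·2 + 2·4 + 9·1 + 8·0 + 4 + 11·3 = 68
  Harbor: 7·0 + 2·0 + 9·3 + 8·2 + 3 + 11·4 = 90
  Ember: 7·4 + 2·2 + 9·4 + 8·1 + 0 + 11·2 = 98
Ember has the highest total.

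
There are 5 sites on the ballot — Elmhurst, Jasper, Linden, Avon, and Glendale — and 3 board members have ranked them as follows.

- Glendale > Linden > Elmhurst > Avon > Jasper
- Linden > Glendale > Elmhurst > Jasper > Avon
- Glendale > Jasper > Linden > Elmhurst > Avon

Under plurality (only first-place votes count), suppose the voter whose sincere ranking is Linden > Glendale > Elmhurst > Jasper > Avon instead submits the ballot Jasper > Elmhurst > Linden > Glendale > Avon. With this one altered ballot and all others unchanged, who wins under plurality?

First-place totals with the altered ballot: Elmhurst 0, Jasper 1, Linden 0, Avon 0, Glendale 2.
The winner is unchanged: still Glendale.

Glendale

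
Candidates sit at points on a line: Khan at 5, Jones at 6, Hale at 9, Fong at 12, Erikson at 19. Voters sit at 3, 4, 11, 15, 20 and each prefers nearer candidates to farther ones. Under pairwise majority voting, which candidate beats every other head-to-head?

Fong

With single-peaked preferences on a line, the Condorcet winner is the candidate closest to the median voter.
The median voter (position 11) is closest to Fong at 12.
Check: Fong vs Jones — voters closer to Fong: 3 of 5.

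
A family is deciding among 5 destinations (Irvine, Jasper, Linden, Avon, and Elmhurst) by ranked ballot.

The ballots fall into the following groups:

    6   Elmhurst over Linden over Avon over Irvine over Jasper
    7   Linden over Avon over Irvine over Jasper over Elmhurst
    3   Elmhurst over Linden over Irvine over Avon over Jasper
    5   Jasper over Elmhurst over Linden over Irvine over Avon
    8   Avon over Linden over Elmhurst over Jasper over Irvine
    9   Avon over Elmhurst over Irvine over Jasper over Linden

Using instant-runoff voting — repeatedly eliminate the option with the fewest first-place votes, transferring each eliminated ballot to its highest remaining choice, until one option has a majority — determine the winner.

Round 1: Avon 17, Elmhurst 9, Linden 7, Jasper 5, Irvine 0. Irvine has the fewest and is eliminated.
Round 2: Avon 17, Elmhurst 9, Linden 7, Jasper 5. Jasper has the fewest and is eliminated.
Round 3: Avon 17, Elmhurst 14, Linden 7. Linden has the fewest and is eliminated.
Round 4: Avon 24, Elmhurst 14. Avon has a majority.

Avon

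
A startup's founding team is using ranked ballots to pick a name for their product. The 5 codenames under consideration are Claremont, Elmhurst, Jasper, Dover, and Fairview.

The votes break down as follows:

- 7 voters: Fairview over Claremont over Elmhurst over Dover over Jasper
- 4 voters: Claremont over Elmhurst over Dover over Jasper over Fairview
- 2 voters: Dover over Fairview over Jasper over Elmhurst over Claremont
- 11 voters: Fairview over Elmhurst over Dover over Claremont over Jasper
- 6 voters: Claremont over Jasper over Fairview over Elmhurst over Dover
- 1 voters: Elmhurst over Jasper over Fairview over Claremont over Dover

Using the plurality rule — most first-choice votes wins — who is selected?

Fairview

First-place vote totals:
  Claremont: 10
  Elmhurst: 1
  Jasper: 0
  Dover: 2
  Fairview: 18
Fairview has the most first-place votes.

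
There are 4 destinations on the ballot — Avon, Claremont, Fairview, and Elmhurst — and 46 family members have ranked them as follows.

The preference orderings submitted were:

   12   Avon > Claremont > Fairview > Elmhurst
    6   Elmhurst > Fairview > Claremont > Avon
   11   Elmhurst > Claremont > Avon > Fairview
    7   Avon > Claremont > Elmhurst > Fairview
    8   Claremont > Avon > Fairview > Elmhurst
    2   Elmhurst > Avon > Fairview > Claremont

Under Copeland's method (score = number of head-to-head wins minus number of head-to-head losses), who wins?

Pairwise results:
  Avon vs Claremont: Claremont wins 25–21.
  Avon vs Fairview: Avon wins 40–6.
  Avon vs Elmhurst: Avon wins 27–19.
  Claremont vs Fairview: Claremont wins 38–8.
  Claremont vs Elmhurst: Claremont wins 27–19.
  Fairview vs Elmhurst: Elmhurst wins 26–20.
Copeland scores (wins − losses):
  Avon: 2 − 1 = 1
  Claremont: 3 − 0 = 3
  Fairview: 0 − 3 = -3
  Elmhurst: 1 − 2 = -1
Claremont has the best Copeland score.

Claremont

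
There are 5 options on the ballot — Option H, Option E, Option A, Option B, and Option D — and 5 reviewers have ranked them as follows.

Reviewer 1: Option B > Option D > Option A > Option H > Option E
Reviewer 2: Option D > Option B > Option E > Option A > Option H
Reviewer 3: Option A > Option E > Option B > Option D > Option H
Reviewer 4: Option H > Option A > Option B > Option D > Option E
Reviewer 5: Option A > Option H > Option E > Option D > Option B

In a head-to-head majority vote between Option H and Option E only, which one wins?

Ballots ranking Option H above Option E: 3.
Ballots ranking Option E above Option H: 2.
Option H wins the head-to-head, 3–2.

Option H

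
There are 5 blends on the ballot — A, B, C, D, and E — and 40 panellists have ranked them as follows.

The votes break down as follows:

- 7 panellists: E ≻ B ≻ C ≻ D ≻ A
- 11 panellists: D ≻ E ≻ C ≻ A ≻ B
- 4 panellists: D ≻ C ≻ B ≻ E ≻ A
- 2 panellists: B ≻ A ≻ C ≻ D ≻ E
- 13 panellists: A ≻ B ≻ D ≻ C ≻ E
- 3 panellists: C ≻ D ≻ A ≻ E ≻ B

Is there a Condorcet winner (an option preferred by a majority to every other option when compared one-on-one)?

No

Head-to-head results (40 voters total):
A vs B: A wins 27–13.
A vs C: C wins 25–15.
A vs D: D wins 25–15.
A vs E: E wins 22–18.
B vs C: B wins 22–18.
B vs D: B wins 22–18.
B vs E: E wins 21–19.
C vs D: D wins 28–12.
C vs E: C wins 22–18.
D vs E: D wins 33–7.
No candidate beats all others: A beats B beats C beats A, a majority cycle.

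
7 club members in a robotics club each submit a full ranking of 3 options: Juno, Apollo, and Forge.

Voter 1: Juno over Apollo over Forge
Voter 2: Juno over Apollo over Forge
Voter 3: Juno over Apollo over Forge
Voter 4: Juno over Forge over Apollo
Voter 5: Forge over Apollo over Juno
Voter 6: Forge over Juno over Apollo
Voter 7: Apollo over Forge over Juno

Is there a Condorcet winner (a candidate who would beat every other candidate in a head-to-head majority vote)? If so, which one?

Head-to-head results (7 voters total):
Juno vs Apollo: Juno wins 5–2.
Juno vs Forge: Juno wins 4–3.
Apollo vs Forge: Apollo wins 4–3.
Juno beats each rival — Apollo (5–2), Forge (4–3) — so Juno is the Condorcet winner.

Juno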